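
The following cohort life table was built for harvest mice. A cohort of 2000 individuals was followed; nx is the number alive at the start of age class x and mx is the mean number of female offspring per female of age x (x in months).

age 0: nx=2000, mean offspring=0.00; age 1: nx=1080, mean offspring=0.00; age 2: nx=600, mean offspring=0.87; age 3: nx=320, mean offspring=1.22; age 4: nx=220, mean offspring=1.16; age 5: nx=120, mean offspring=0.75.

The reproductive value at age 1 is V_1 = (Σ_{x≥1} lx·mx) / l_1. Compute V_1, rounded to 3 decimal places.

lx = nx/n0 = nx/2000: 1, 0.54, 0.3, 0.16, 0.11, 0.06
lx·mx for x ≥ 1: 0, 0.261, 0.1952, 0.1276, 0.045 → sum = 0.6288
V_1 = 0.6288 / l_1 = 0.6288 / 0.54 = 1.164444… → 1.164

1.164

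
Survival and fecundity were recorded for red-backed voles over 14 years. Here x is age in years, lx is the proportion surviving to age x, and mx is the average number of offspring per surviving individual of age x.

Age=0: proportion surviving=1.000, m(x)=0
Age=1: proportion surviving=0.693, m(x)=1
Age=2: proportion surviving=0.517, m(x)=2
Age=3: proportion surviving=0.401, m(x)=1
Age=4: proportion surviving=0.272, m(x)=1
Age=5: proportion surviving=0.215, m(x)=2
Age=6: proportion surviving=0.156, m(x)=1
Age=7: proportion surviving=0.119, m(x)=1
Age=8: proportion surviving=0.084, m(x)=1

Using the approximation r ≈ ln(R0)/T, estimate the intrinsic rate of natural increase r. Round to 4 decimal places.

R0 = Σ lx·mx = 0 + 0.693 + 1.034 + 0.401 + 0.272 + 0.43 + 0.156 + 0.119 + 0.084 = 3.189
Σ x·lx·mx = 9.643; T = 9.643/3.189 = 3.02383…
r ≈ ln(R0)/T = ln(3.189)/3.02383… = 0.383522… → 0.3835

0.3835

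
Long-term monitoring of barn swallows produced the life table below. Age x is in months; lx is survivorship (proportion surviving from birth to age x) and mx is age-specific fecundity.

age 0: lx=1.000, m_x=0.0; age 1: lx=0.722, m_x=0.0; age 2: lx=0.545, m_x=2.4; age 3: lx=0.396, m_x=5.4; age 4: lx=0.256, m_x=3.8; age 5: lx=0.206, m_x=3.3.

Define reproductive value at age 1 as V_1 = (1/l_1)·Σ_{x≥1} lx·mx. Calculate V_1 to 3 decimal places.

lx·mx for x ≥ 1: 0, 1.308, 2.1384, 0.9728, 0.6798 → sum = 5.099
V_1 = 5.099 / l_1 = 5.099 / 0.722 = 7.062327… → 7.062

7.062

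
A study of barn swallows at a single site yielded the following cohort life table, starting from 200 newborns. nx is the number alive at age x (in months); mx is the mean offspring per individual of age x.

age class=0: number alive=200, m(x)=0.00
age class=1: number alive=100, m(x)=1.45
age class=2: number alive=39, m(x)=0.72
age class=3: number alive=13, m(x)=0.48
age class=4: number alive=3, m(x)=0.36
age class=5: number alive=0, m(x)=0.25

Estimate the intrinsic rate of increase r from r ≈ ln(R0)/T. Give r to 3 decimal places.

-0.083

lx = nx/n0 = nx/200: 1, 0.5, 0.195, 0.065, 0.015, 0
R0 = Σ lx·mx = 0 + 0.725 + 0.1404 + 0.0312 + 0.0054 + 0 = 0.902
Σ x·lx·mx = 1.121; T = 1.121/0.902 = 1.24279…
r ≈ ln(R0)/T = ln(0.902)/1.24279… = -0.08299… → -0.083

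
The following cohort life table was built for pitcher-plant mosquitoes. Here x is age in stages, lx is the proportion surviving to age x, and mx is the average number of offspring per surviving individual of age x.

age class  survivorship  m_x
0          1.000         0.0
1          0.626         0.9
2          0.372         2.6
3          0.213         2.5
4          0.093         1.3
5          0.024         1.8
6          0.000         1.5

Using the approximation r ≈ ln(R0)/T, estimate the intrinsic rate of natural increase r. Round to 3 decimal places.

0.372

R0 = Σ lx·mx = 0 + 0.5634 + 0.9672 + 0.5325 + 0.1209 + 0.0432 + 0 = 2.2272
Σ x·lx·mx = 4.7949; T = 4.7949/2.2272 = 2.15288…
r ≈ ln(R0)/T = ln(2.2272)/2.15288… = 0.37194… → 0.372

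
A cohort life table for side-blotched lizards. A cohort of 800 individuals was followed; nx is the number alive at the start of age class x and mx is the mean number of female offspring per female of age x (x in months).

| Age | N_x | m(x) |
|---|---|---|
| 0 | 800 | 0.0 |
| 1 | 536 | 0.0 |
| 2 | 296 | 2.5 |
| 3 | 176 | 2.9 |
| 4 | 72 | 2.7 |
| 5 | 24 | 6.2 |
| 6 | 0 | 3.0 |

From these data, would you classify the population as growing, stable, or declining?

lx = nx/n0 = nx/800: 1, 0.67, 0.37, 0.22, 0.09, 0.03, 0
R0 = Σ lx·mx = 0 + 0 + 0.925 + 0.638 + 0.243 + 0.186 + 0 = 1.992
R0 > 1, so the population is growing.

growing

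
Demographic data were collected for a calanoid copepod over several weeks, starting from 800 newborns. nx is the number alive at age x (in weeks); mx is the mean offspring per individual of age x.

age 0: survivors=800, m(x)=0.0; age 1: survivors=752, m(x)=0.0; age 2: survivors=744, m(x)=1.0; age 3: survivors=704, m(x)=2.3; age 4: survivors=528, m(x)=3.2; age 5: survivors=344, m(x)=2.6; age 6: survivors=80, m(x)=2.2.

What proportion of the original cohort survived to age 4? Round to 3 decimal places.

0.660

l_4 = n_4/n_0 = 528/800 = 0.66 → 0.660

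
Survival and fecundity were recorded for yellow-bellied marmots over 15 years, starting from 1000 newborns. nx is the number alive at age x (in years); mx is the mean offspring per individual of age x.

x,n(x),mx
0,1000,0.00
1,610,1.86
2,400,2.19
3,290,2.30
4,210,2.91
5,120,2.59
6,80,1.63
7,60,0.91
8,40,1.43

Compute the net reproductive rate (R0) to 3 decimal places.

lx = nx/n0 = nx/1000: 1, 0.61, 0.4, 0.29, 0.21, 0.12, 0.08, 0.06, 0.04
lx·mx by age: 0, 1.1346, 0.876, 0.667, 0.6111, 0.3108, 0.1304, 0.0546, 0.0572
R0 = Σ lx·mx = 3.8417 → 3.842

3.842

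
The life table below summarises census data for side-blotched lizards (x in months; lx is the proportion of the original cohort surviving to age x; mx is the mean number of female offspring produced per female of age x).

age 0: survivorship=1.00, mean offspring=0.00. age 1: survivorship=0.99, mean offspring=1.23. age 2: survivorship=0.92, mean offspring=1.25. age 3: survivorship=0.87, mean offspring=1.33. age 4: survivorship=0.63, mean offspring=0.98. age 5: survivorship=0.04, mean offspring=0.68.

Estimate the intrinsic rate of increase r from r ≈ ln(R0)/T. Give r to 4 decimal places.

0.6204

R0 = Σ lx·mx = 0 + 1.2177 + 1.15 + 1.1571 + 0.6174 + 0.0272 = 4.1694
Σ x·lx·mx = 9.5946; T = 9.5946/4.1694 = 2.30119…
r ≈ ln(R0)/T = ln(4.1694)/2.30119… = 0.620448… → 0.6204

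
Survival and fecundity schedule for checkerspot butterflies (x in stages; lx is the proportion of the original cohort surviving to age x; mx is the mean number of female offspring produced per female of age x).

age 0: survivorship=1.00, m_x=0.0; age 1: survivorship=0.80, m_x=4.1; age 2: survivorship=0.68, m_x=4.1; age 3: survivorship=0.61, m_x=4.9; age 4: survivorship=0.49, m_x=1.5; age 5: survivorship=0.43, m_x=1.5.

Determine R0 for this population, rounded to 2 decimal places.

lx·mx by age: 0, 3.28, 2.788, 2.989, 0.735, 0.645
R0 = Σ lx·mx = 10.437 → 10.44

10.44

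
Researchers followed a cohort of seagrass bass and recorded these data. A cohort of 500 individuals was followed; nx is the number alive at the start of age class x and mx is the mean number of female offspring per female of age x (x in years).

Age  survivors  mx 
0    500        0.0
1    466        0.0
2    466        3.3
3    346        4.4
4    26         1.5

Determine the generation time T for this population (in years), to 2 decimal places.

lx = nx/n0 = nx/500: 1, 0.932, 0.932, 0.692, 0.052
lx·mx: 0, 0, 3.0756, 3.0448, 0.078 → R0 = 6.1984
x·lx·mx: 0, 0, 6.1512, 9.1344, 0.312 → Σ = 15.5976
T = 15.5976 / 6.1984 = 2.516391… → 2.52

2.52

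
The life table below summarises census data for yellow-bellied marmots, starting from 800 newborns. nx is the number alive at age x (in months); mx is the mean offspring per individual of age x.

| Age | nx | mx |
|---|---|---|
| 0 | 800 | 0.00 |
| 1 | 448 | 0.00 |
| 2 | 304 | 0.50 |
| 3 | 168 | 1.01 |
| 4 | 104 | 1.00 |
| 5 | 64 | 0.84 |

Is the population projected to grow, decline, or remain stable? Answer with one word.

lx = nx/n0 = nx/800: 1, 0.56, 0.38, 0.21, 0.13, 0.08
R0 = Σ lx·mx = 0 + 0 + 0.19 + 0.2121 + 0.13 + 0.0672 = 0.5993
R0 < 1, so the population is declining.

declining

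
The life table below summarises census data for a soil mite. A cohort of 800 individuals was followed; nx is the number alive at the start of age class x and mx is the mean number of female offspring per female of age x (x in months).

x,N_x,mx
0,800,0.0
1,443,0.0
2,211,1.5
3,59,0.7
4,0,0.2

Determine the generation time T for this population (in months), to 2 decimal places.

lx = nx/n0 = nx/800: 1, 0.55375, 0.26375, 0.07375, 0
lx·mx: 0, 0, 0.395625, 0.051625, 0 → R0 = 0.44725
x·lx·mx: 0, 0, 0.79125, 0.154875, 0 → Σ = 0.946125
T = 0.946125 / 0.44725 = 2.115428… → 2.12

2.12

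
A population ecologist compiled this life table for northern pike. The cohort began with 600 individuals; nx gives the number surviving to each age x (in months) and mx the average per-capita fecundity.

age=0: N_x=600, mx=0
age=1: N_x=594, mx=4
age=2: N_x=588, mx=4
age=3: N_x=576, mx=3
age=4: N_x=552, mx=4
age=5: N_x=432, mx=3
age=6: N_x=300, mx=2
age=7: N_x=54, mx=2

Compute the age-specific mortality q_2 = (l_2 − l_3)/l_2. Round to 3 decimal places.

lx = nx/n0 = nx/600: 1, 0.99, 0.98, 0.96, 0.92, 0.72, 0.5, 0.09
q_2 = (l_2 − l_3) / l_2 = (0.98 − 0.96) / 0.98
     = 0.02 / 0.98 = 0.020408… → 0.020

0.020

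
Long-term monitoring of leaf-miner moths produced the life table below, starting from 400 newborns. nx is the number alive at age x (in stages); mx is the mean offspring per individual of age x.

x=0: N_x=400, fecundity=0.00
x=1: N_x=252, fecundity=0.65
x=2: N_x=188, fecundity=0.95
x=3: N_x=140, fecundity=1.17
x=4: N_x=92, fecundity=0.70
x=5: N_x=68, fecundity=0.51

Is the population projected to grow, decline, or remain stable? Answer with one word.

lx = nx/n0 = nx/400: 1, 0.63, 0.47, 0.35, 0.23, 0.17
R0 = Σ lx·mx = 0 + 0.4095 + 0.4465 + 0.4095 + 0.161 + 0.0867 = 1.5132
R0 > 1, so the population is growing.

growing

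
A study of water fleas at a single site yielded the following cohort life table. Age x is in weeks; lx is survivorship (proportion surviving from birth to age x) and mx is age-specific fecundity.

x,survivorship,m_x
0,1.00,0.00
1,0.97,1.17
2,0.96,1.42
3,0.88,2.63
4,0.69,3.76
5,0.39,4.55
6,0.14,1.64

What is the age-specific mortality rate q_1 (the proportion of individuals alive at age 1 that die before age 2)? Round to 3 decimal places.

q_1 = (l_1 − l_2) / l_1 = (0.97 − 0.96) / 0.97
     = 0.01 / 0.97 = 0.010309… → 0.010

0.010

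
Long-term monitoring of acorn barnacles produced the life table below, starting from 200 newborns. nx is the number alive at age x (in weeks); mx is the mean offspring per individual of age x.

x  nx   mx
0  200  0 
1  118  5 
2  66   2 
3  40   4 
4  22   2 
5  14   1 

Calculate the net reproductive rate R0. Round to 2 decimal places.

4.70

lx = nx/n0 = nx/200: 1, 0.59, 0.33, 0.2, 0.11, 0.07
lx·mx by age: 0, 2.95, 0.66, 0.8, 0.22, 0.07
R0 = Σ lx·mx = 4.7 → 4.70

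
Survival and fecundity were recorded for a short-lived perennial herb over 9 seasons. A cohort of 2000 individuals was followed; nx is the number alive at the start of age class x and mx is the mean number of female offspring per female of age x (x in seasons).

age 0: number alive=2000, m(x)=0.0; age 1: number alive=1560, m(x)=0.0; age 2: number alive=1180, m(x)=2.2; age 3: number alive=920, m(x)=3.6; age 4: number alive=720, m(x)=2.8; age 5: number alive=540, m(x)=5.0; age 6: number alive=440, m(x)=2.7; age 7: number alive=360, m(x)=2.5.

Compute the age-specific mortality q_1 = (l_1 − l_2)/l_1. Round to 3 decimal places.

0.244

lx = nx/n0 = nx/2000: 1, 0.78, 0.59, 0.46, 0.36, 0.27, 0.22, 0.18
q_1 = (l_1 − l_2) / l_1 = (0.78 − 0.59) / 0.78
     = 0.19 / 0.78 = 0.24359… → 0.244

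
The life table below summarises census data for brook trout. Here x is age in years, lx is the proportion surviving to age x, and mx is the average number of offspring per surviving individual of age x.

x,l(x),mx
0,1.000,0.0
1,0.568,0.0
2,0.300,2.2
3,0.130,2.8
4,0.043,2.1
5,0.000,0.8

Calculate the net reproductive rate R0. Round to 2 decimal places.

lx·mx by age: 0, 0, 0.66, 0.364, 0.0903, 0
R0 = Σ lx·mx = 1.1143 → 1.11

1.11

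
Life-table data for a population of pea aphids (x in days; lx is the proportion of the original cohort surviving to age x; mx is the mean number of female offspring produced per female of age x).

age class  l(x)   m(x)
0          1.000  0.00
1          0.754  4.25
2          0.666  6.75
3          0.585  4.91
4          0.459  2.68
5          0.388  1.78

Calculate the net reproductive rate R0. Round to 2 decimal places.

lx·mx by age: 0, 3.2045, 4.4955, 2.87235, 1.23012, 0.69064
R0 = Σ lx·mx = 12.49311 → 12.49

12.49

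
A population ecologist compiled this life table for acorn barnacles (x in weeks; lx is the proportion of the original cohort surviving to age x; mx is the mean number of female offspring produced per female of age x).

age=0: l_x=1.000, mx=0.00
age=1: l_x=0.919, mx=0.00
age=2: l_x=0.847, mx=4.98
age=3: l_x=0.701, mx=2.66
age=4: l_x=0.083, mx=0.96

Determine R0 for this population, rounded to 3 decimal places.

lx·mx by age: 0, 0, 4.21806, 1.86466, 0.07968
R0 = Σ lx·mx = 6.1624 → 6.162

6.162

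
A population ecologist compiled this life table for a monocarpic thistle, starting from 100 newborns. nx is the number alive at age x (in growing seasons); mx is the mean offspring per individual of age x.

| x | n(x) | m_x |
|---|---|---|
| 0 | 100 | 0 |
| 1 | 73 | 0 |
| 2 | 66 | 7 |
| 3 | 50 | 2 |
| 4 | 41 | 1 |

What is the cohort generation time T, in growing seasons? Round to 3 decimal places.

2.302

lx = nx/n0 = nx/100: 1, 0.73, 0.66, 0.5, 0.41
lx·mx: 0, 0, 4.62, 1, 0.41 → R0 = 6.03
x·lx·mx: 0, 0, 9.24, 3, 1.64 → Σ = 13.88
T = 13.88 / 6.03 = 2.301824… → 2.302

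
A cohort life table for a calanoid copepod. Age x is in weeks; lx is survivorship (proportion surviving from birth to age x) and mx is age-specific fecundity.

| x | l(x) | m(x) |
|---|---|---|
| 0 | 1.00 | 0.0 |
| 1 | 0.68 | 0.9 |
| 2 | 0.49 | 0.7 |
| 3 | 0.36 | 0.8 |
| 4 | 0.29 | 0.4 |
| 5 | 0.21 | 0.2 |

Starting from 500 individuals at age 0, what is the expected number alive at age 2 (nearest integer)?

245

Expected survivors = N0 · l_2 = 500 × 0.49 = 245 → 245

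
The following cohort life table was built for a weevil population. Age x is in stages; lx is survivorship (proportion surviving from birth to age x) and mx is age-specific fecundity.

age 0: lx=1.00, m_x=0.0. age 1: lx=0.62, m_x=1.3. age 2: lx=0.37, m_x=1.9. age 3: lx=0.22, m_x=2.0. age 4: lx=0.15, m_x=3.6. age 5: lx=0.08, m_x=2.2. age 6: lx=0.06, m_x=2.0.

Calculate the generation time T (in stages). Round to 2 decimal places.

lx·mx: 0, 0.806, 0.703, 0.44, 0.54, 0.176, 0.12 → R0 = 2.785
x·lx·mx: 0, 0.806, 1.406, 1.32, 2.16, 0.88, 0.72 → Σ = 7.292
T = 7.292 / 2.785 = 2.618312… → 2.62

2.62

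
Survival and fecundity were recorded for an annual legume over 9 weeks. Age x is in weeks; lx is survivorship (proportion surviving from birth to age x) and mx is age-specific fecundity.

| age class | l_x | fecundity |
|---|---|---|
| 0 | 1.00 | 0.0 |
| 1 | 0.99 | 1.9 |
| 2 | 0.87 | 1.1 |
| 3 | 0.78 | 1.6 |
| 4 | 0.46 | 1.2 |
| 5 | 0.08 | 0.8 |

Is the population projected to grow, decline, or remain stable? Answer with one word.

R0 = Σ lx·mx = 0 + 1.881 + 0.957 + 1.248 + 0.552 + 0.064 = 4.702
R0 > 1, so the population is growing.

growing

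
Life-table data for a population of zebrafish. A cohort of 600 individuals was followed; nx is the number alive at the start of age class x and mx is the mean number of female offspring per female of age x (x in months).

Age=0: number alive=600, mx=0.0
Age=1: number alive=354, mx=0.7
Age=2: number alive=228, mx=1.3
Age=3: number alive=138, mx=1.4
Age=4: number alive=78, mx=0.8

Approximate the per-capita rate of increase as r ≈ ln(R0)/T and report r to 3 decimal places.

lx = nx/n0 = nx/600: 1, 0.59, 0.38, 0.23, 0.13
R0 = Σ lx·mx = 0 + 0.413 + 0.494 + 0.322 + 0.104 = 1.333
Σ x·lx·mx = 2.783; T = 2.783/1.333 = 2.08777…
r ≈ ln(R0)/T = ln(1.333)/2.08777… = 0.13767… → 0.138

0.138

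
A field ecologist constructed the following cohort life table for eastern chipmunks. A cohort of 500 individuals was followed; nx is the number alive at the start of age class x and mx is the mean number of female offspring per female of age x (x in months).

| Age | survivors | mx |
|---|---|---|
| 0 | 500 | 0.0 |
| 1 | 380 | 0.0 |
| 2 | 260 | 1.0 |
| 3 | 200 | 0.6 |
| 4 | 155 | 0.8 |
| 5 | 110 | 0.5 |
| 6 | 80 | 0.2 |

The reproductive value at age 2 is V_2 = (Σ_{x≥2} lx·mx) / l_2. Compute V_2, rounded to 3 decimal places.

2.212

lx = nx/n0 = nx/500: 1, 0.76, 0.52, 0.4, 0.31, 0.22, 0.16
lx·mx for x ≥ 2: 0.52, 0.24, 0.248, 0.11, 0.032 → sum = 1.15
V_2 = 1.15 / l_2 = 1.15 / 0.52 = 2.211538… → 2.212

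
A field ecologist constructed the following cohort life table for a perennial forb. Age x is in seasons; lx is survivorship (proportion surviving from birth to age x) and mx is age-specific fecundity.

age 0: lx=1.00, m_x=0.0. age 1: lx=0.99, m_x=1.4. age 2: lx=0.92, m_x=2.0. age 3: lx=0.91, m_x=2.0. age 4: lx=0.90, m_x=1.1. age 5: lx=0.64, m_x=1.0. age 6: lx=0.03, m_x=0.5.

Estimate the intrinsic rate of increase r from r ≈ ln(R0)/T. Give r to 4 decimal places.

0.7155

R0 = Σ lx·mx = 0 + 1.386 + 1.84 + 1.82 + 0.99 + 0.64 + 0.015 = 6.691
Σ x·lx·mx = 17.776; T = 17.776/6.691 = 2.6567…
r ≈ ln(R0)/T = ln(6.691)/2.6567… = 0.715459… → 0.7155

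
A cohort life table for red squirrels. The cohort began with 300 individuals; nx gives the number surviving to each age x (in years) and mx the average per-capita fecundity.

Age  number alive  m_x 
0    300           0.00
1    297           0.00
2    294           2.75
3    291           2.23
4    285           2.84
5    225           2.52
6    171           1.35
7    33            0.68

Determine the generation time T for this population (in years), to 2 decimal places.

lx = nx/n0 = nx/300: 1, 0.99, 0.98, 0.97, 0.95, 0.75, 0.57, 0.11
lx·mx: 0, 0, 2.695, 2.1631, 2.698, 1.89, 0.7695, 0.0748 → R0 = 10.2904
x·lx·mx: 0, 0, 5.39, 6.4893, 10.792, 9.45, 4.617, 0.5236 → Σ = 37.2619
T = 37.2619 / 10.2904 = 3.621035… → 3.62

3.62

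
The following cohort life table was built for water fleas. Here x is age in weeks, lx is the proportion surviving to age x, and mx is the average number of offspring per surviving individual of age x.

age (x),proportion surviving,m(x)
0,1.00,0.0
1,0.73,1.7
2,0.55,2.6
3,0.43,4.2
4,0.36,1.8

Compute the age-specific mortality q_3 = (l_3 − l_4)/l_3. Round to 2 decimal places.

q_3 = (l_3 − l_4) / l_3 = (0.43 − 0.36) / 0.43
     = 0.07 / 0.43 = 0.162791… → 0.16

0.16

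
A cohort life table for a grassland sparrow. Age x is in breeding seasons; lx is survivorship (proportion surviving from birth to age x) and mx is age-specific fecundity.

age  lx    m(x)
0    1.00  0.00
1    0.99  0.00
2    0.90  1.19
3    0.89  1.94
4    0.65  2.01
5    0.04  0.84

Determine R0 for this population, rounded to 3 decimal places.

4.138

lx·mx by age: 0, 0, 1.071, 1.7266, 1.3065, 0.0336
R0 = Σ lx·mx = 4.1377 → 4.138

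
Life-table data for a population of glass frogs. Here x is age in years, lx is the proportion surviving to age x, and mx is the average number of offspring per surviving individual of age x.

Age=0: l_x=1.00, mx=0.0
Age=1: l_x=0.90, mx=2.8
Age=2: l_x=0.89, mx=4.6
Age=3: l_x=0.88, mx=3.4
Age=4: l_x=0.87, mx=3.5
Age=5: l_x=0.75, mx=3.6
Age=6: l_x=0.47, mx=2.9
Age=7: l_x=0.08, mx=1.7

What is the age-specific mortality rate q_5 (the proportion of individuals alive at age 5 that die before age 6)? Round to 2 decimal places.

q_5 = (l_5 − l_6) / l_5 = (0.75 − 0.47) / 0.75
     = 0.28 / 0.75 = 0.373333… → 0.37

0.37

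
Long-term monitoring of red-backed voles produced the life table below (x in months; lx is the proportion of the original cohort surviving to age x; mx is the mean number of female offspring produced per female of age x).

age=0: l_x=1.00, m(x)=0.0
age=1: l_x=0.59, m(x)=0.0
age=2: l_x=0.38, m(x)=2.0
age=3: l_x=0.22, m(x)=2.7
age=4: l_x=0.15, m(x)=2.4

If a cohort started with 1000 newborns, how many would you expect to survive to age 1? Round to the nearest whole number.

590

Expected survivors = N0 · l_1 = 1000 × 0.59 = 590 → 590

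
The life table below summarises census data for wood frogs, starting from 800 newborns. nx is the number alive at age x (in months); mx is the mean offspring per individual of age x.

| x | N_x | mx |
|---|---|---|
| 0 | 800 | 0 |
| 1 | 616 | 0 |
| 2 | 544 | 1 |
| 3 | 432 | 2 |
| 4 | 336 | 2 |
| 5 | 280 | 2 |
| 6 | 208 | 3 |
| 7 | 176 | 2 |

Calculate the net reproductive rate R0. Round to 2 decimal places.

lx = nx/n0 = nx/800: 1, 0.77, 0.68, 0.54, 0.42, 0.35, 0.26, 0.22
lx·mx by age: 0, 0, 0.68, 1.08, 0.84, 0.7, 0.78, 0.44
R0 = Σ lx·mx = 4.52 → 4.52

4.52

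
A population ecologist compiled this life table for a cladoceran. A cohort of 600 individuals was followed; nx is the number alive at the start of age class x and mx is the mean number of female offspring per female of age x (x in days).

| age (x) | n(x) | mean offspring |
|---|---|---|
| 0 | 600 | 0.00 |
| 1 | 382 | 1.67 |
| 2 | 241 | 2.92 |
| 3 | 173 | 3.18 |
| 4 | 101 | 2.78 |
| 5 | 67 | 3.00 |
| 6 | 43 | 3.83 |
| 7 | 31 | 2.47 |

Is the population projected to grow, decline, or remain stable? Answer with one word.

lx = nx/n0 = nx/600: 1, 0.63667…, 0.40167…, 0.28833…, 0.16833…, 0.11167…, 0.07167…, 0.05167…
R0 = Σ lx·mx = 0 + 1.063233… + 1.172867… + 0.9169… + 0.467967… + 0.335… + 0.274483… + 0.127617… = 4.358067…
R0 > 1, so the population is growing.

growing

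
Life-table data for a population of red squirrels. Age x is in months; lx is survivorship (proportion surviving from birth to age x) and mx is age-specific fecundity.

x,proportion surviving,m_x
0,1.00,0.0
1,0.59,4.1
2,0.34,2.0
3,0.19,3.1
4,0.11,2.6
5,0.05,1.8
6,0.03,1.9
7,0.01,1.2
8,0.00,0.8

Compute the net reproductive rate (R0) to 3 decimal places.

lx·mx by age: 0, 2.419, 0.68, 0.589, 0.286, 0.09, 0.057, 0.012, 0
R0 = Σ lx·mx = 4.133 → 4.133

4.133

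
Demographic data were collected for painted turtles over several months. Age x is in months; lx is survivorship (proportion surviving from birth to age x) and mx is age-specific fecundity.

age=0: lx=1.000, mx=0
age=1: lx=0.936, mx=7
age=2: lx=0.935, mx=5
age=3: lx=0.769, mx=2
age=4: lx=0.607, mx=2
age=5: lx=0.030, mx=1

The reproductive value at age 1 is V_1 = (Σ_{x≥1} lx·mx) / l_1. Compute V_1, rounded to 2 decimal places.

14.97

lx·mx for x ≥ 1: 6.552, 4.675, 1.538, 1.214, 0.03 → sum = 14.009
V_1 = 14.009 / l_1 = 14.009 / 0.936 = 14.96688… → 14.97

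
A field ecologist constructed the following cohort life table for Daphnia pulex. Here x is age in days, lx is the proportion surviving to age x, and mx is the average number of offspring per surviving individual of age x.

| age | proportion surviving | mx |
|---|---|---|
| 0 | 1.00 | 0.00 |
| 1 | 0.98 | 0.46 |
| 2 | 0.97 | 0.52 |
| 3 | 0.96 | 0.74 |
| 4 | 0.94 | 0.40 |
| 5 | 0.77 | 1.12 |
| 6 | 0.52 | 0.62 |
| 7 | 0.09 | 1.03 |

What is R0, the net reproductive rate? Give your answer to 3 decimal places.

3.319

lx·mx by age: 0, 0.4508, 0.5044, 0.7104, 0.376, 0.8624, 0.3224, 0.0927
R0 = Σ lx·mx = 3.3191 → 3.319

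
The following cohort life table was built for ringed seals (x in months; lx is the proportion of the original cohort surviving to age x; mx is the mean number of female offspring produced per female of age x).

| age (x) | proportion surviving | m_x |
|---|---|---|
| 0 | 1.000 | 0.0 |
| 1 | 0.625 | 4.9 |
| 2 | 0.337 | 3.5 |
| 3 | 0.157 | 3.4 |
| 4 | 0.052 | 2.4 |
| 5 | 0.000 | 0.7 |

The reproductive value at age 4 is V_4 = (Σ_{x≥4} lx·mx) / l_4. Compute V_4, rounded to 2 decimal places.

lx·mx for x ≥ 4: 0.1248, 0 → sum = 0.1248
V_4 = 0.1248 / l_4 = 0.1248 / 0.052 = 2.4 → 2.40

2.40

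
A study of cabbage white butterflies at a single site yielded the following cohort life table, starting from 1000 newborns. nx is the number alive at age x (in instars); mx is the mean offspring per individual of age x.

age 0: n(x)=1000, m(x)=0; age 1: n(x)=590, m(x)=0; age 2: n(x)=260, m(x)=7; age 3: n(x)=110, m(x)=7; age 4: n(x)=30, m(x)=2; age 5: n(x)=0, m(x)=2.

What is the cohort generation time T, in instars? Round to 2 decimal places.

lx = nx/n0 = nx/1000: 1, 0.59, 0.26, 0.11, 0.03, 0
lx·mx: 0, 0, 1.82, 0.77, 0.06, 0 → R0 = 2.65
x·lx·mx: 0, 0, 3.64, 2.31, 0.24, 0 → Σ = 6.19
T = 6.19 / 2.65 = 2.335849… → 2.34

2.34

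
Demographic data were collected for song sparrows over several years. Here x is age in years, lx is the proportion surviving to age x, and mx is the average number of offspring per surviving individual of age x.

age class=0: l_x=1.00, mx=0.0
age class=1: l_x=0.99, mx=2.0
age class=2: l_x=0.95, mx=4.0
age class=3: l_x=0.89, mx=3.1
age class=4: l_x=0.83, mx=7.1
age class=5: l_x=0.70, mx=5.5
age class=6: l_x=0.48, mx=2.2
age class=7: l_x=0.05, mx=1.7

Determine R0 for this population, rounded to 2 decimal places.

19.42

lx·mx by age: 0, 1.98, 3.8, 2.759, 5.893, 3.85, 1.056, 0.085
R0 = Σ lx·mx = 19.423 → 19.42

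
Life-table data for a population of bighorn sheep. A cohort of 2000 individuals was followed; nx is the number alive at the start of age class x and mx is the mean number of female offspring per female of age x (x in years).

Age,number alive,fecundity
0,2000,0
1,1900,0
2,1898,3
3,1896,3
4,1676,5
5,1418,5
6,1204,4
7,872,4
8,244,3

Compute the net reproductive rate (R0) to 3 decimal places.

17.944

lx = nx/n0 = nx/2000: 1, 0.95, 0.949, 0.948, 0.838, 0.709, 0.602, 0.436, 0.122
lx·mx by age: 0, 0, 2.847, 2.844, 4.19, 3.545, 2.408, 1.744, 0.366
R0 = Σ lx·mx = 17.944 → 17.944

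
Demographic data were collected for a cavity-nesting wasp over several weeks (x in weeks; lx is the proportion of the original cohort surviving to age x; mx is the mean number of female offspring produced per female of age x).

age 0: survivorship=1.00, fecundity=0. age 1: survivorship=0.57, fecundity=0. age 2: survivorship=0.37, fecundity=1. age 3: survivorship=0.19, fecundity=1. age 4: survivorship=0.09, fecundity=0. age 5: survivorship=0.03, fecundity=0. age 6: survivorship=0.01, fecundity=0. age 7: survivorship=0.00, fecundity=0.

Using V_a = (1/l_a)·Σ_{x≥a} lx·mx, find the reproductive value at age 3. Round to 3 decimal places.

lx·mx for x ≥ 3: 0.19, 0, 0, 0, 0 → sum = 0.19
V_3 = 0.19 / l_3 = 0.19 / 0.19 = 1 → 1.000

1.000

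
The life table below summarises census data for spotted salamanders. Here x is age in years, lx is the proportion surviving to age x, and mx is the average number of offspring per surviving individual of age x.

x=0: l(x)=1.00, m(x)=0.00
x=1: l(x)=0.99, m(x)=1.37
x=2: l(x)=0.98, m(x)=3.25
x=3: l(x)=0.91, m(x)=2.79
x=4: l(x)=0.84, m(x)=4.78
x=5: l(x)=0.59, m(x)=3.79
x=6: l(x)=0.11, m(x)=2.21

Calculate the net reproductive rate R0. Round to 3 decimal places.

lx·mx by age: 0, 1.3563, 3.185, 2.5389, 4.0152, 2.2361, 0.2431
R0 = Σ lx·mx = 13.5746 → 13.575

13.575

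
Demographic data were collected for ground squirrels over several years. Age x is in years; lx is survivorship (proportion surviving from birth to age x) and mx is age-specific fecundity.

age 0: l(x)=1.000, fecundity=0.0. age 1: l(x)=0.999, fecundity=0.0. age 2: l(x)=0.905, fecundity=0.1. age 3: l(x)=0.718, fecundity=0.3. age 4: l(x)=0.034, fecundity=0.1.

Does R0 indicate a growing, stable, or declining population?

R0 = Σ lx·mx = 0 + 0 + 0.0905 + 0.2154 + 0.0034 = 0.3093
R0 < 1, so the population is declining.

declining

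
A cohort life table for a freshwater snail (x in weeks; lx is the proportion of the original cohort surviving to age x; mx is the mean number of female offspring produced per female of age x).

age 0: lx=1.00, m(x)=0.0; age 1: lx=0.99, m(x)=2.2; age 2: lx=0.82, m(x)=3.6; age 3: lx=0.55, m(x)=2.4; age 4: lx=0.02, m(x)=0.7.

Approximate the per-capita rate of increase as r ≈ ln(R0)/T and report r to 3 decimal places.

0.997

R0 = Σ lx·mx = 0 + 2.178 + 2.952 + 1.32 + 0.014 = 6.464
Σ x·lx·mx = 12.098; T = 12.098/6.464 = 1.8716…
r ≈ ln(R0)/T = ln(6.464)/1.8716… = 0.99714… → 0.997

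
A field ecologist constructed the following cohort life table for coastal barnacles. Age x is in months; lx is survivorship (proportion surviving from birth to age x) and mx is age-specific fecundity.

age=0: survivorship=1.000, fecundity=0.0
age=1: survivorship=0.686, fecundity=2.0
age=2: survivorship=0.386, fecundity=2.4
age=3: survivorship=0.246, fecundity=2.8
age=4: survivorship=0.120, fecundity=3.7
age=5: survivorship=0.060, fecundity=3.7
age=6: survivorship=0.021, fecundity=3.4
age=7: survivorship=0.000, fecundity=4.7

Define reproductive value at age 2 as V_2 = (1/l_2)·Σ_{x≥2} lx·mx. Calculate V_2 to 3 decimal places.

6.095

lx·mx for x ≥ 2: 0.9264, 0.6888, 0.444, 0.222, 0.0714, 0 → sum = 2.3526
V_2 = 2.3526 / l_2 = 2.3526 / 0.386 = 6.094819… → 6.095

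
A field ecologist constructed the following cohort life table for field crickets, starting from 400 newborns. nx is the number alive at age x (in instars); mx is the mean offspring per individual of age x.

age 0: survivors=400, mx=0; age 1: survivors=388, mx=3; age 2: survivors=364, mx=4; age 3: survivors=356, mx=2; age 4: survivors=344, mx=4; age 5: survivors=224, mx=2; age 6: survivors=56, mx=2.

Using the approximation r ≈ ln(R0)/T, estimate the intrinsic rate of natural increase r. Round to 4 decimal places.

0.9284

lx = nx/n0 = nx/400: 1, 0.97, 0.91, 0.89, 0.86, 0.56, 0.14
R0 = Σ lx·mx = 0 + 2.91 + 3.64 + 1.78 + 3.44 + 1.12 + 0.28 = 13.17
Σ x·lx·mx = 36.57; T = 36.57/13.17 = 2.77677…
r ≈ ln(R0)/T = ln(13.17)/2.77677… = 0.928397… → 0.9284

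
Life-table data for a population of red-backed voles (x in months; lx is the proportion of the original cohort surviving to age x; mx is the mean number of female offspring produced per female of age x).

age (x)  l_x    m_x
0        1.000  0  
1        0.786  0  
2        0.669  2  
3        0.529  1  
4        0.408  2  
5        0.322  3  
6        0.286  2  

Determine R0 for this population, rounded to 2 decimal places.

4.22

lx·mx by age: 0, 0, 1.338, 0.529, 0.816, 0.966, 0.572
R0 = Σ lx·mx = 4.221 → 4.22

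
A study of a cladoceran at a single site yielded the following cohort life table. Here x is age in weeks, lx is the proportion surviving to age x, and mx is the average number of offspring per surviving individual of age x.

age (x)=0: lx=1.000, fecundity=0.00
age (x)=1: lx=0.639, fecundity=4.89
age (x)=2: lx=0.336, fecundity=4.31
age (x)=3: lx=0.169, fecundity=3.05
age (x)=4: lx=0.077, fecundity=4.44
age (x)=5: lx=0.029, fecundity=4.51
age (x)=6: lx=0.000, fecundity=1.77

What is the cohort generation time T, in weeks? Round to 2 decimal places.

1.72

lx·mx: 0, 3.12471, 1.44816, 0.51545, 0.34188, 0.13079, 0 → R0 = 5.56099
x·lx·mx: 0, 3.12471, 2.89632, 1.54635, 1.36752, 0.65395, 0 → Σ = 9.58885
T = 9.58885 / 5.56099 = 1.724306… → 1.72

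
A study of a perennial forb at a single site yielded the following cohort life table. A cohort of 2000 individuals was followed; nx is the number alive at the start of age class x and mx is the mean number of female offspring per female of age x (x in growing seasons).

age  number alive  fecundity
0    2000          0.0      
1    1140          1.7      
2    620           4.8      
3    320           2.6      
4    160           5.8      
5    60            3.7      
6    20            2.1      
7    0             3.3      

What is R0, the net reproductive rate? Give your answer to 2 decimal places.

3.47

lx = nx/n0 = nx/2000: 1, 0.57, 0.31, 0.16, 0.08, 0.03, 0.01, 0
lx·mx by age: 0, 0.969, 1.488, 0.416, 0.464, 0.111, 0.021, 0
R0 = Σ lx·mx = 3.469 → 3.47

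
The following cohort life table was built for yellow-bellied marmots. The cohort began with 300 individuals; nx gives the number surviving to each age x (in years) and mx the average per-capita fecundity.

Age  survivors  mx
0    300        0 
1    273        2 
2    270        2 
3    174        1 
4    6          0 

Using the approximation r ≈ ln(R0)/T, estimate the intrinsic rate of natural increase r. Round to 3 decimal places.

0.842

lx = nx/n0 = nx/300: 1, 0.91, 0.9, 0.58, 0.02
R0 = Σ lx·mx = 0 + 1.82 + 1.8 + 0.58 + 0 = 4.2
Σ x·lx·mx = 7.16; T = 7.16/4.2 = 1.70476…
r ≈ ln(R0)/T = ln(4.2)/1.70476… = 0.84181… → 0.842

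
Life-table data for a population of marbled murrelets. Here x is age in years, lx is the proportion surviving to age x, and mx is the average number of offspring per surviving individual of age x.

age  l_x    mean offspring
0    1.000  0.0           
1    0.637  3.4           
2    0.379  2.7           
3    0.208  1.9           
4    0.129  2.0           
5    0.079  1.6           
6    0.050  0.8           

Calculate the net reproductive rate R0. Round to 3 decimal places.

4.009

lx·mx by age: 0, 2.1658, 1.0233, 0.3952, 0.258, 0.1264, 0.04
R0 = Σ lx·mx = 4.0087 → 4.009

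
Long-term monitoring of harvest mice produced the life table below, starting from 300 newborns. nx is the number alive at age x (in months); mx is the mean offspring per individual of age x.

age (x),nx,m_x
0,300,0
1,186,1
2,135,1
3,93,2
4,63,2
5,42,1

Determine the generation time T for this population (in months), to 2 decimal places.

2.56

lx = nx/n0 = nx/300: 1, 0.62, 0.45, 0.31, 0.21, 0.14
lx·mx: 0, 0.62, 0.45, 0.62, 0.42, 0.14 → R0 = 2.25
x·lx·mx: 0, 0.62, 0.9, 1.86, 1.68, 0.7 → Σ = 5.76
T = 5.76 / 2.25 = 2.56 → 2.56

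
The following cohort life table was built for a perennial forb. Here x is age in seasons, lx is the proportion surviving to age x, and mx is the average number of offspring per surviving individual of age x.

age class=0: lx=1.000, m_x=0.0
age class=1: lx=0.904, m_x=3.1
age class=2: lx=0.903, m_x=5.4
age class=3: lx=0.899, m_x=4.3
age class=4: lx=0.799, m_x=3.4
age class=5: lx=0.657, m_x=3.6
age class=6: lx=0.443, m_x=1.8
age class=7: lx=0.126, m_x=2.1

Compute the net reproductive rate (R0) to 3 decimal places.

lx·mx by age: 0, 2.8024, 4.8762, 3.8657, 2.7166, 2.3652, 0.7974, 0.2646
R0 = Σ lx·mx = 17.6881 → 17.688

17.688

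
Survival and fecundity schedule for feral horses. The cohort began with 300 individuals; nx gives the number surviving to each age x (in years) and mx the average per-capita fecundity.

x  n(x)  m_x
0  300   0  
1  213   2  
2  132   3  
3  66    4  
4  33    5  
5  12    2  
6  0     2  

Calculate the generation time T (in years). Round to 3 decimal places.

lx = nx/n0 = nx/300: 1, 0.71, 0.44, 0.22, 0.11, 0.04, 0
lx·mx: 0, 1.42, 1.32, 0.88, 0.55, 0.08, 0 → R0 = 4.25
x·lx·mx: 0, 1.42, 2.64, 2.64, 2.2, 0.4, 0 → Σ = 9.3
T = 9.3 / 4.25 = 2.188235… → 2.188

2.188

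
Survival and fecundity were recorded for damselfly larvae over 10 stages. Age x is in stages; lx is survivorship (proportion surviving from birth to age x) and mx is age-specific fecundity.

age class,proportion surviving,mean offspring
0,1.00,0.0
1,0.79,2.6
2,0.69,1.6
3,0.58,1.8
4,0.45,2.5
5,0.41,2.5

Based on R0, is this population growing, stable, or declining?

growing

R0 = Σ lx·mx = 0 + 2.054 + 1.104 + 1.044 + 1.125 + 1.025 = 6.352
R0 > 1, so the population is growing.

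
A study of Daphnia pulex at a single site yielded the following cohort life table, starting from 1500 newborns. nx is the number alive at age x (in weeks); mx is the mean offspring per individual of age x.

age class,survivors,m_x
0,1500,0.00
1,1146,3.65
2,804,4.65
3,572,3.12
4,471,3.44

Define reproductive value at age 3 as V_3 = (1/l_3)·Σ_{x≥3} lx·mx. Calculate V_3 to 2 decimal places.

5.95

lx = nx/n0 = nx/1500: 1, 0.764, 0.536, 0.38133…, 0.314
lx·mx for x ≥ 3: 1.18976…, 1.08016 → sum = 2.26992…
V_3 = 2.26992… / l_3 = 2.26992… / 0.381333… = 5.952587… → 5.95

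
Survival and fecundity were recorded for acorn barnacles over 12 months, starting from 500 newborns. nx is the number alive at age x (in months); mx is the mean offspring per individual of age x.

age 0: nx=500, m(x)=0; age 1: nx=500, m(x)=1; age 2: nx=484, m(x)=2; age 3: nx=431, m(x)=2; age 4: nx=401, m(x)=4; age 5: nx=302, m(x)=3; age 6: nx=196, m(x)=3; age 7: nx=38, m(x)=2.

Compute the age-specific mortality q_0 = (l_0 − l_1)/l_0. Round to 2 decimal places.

lx = nx/n0 = nx/500: 1, 1, 0.968, 0.862, 0.802, 0.604, 0.392, 0.076
q_0 = (l_0 − l_1) / l_0 = (1 − 1) / 1
     = 0 / 1 = 0 → 0.00

0.00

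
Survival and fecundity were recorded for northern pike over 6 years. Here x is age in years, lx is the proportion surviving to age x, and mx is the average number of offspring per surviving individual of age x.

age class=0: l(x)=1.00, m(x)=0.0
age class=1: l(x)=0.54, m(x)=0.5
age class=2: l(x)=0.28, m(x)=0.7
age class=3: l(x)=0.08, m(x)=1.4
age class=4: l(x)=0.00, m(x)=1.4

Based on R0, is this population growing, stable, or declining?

R0 = Σ lx·mx = 0 + 0.27 + 0.196 + 0.112 + 0 = 0.578
R0 < 1, so the population is declining.

declining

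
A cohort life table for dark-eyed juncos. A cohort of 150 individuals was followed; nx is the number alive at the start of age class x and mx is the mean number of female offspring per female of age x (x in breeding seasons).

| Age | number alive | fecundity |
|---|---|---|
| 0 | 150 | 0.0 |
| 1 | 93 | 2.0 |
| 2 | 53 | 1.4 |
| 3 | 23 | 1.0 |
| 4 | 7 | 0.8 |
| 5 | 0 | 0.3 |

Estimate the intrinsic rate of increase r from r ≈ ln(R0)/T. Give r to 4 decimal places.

lx = nx/n0 = nx/150: 1, 0.62, 0.35333…, 0.15333…, 0.04667…, 0
R0 = Σ lx·mx = 0 + 1.24 + 0.49467… + 0.15333… + 0.03733… + 0 = 1.925333…
Σ x·lx·mx = 2.838667…; T = 2.838667…/1.925333… = 1.47438…
r ≈ ln(R0)/T = ln(1.925333…)/1.47438… = 0.444323… → 0.4443

0.4443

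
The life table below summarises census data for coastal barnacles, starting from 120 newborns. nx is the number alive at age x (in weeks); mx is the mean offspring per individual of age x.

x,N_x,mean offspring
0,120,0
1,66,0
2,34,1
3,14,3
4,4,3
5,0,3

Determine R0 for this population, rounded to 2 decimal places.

0.73

lx = nx/n0 = nx/120: 1, 0.55, 0.28333…, 0.11667…, 0.03333…, 0
lx·mx by age: 0, 0, 0.283333…, 0.35…, 0.1…, 0
R0 = Σ lx·mx = 0.733333… → 0.73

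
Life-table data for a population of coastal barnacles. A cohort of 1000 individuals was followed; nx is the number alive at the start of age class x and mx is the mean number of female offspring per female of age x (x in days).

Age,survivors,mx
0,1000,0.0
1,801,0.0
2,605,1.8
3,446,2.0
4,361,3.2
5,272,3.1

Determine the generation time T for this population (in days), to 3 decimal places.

lx = nx/n0 = nx/1000: 1, 0.801, 0.605, 0.446, 0.361, 0.272
lx·mx: 0, 0, 1.089, 0.892, 1.1552, 0.8432 → R0 = 3.9794
x·lx·mx: 0, 0, 2.178, 2.676, 4.6208, 4.216 → Σ = 13.6908
T = 13.6908 / 3.9794 = 3.440418… → 3.440

3.440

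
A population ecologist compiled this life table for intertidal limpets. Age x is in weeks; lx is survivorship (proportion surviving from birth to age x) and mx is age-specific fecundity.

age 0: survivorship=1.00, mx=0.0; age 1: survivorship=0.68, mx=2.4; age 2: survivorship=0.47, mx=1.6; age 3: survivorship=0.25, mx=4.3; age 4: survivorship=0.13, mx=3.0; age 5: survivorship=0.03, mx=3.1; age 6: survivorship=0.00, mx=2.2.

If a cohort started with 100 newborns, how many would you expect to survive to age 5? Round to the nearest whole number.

Expected survivors = N0 · l_5 = 100 × 0.03 = 3 → 3

3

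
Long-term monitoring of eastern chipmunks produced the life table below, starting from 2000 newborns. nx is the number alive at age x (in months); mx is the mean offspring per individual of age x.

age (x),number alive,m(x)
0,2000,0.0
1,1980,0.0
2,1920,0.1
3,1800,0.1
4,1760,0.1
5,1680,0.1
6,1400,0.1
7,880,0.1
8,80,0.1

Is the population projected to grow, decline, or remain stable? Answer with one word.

declining

lx = nx/n0 = nx/2000: 1, 0.99, 0.96, 0.9, 0.88, 0.84, 0.7, 0.44, 0.04
R0 = Σ lx·mx = 0 + 0 + 0.096 + 0.09 + 0.088 + 0.084 + 0.07 + 0.044 + 0.004 = 0.476
R0 < 1, so the population is declining.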